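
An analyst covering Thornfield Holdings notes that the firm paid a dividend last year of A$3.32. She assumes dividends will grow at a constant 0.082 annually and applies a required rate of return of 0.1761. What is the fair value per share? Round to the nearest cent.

Gordon growth model: P₀ = D₁/(r − g). D₁ = 3.32 × (1 + 0.082) = 3.5922.
P₀ = 3.5922 / (0.1761 − 0.082) = 3.5922 / 0.0941 = 38.1747

A$38.17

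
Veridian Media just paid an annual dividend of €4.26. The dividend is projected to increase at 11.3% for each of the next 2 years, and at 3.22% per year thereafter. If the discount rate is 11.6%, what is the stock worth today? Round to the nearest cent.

Two-stage DDM. Project D₁…D_2 at 0.113, terminal growth 0.0322, discount at r = 0.116.
D_1 = 4.7414
D_2 = 5.2772
Terminal value at t=2: TV = D_3/(r−g) = 5.4471/(0.116−0.0322) = 65.0010
P₀ = 4.7414/(1+0.116)^1 + 5.2772/(1+0.116)^2 + 65.0010/(1+0.116)^2 = 60.6762

€60.68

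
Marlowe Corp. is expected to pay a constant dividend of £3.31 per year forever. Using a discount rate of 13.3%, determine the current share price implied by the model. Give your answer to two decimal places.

Zero-growth DDM (perpetuity): P₀ = D/r = 3.31 / 0.133 = 24.8872

£24.89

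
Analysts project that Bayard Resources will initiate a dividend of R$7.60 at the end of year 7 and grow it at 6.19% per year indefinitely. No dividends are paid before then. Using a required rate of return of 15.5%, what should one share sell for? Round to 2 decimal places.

R$34.39

Deferred-dividend DDM. At t=6 the remaining stream is a growing perpetuity with first payment D_7 = 7.60.
V_6 = D_7/(r−g) = 7.60/(0.155−0.0619) = 81.6327
P₀ = V_6/(1+r)^6 = 81.6327/(1+0.155)^6 = 34.3852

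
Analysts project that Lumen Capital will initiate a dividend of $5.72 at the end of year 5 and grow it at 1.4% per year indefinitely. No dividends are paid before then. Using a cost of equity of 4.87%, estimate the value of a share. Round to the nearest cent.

$136.29

Deferred-dividend DDM. At t=4 the remaining stream is a growing perpetuity with first payment D_5 = 5.72.
V_4 = D_5/(r−g) = 5.72/(0.0487−0.014) = 164.8415
P₀ = V_4/(1+r)^4 = 164.8415/(1+0.0487)^4 = 136.2892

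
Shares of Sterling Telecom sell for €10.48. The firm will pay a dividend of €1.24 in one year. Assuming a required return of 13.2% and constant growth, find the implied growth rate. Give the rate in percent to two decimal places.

1.37%

From P₀ = D₁/(r − g), the implied growth is g = r − D₁/P₀.
g = 0.132 − 1.24/10.48 = 0.132 − 0.11832 = 0.01368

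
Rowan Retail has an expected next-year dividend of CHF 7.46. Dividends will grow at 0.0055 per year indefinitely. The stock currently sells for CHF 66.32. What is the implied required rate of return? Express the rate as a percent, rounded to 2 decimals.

11.80%

Rearranging the constant-growth DDM: r = D₁/P₀ + g.
r = 7.4600 / 66.32 + 0.0055 = 0.11248 + 0.0055 = 0.11798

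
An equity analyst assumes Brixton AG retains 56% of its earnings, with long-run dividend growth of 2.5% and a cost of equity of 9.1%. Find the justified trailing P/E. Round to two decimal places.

6.83

Payout ratio b = 1 − 0.56 = 0.44.
Justified trailing P/E = b(1+g)/(r−g) = 0.44×(1+0.025)/(0.091−0.025) = 6.8333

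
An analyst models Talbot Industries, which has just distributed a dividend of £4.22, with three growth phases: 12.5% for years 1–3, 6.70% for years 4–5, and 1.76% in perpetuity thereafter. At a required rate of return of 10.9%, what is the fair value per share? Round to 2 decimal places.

£66.75

Three-stage DDM. Project D₁…D_5; terminal Gordon value at t=5 with g = 0.0176; discount at r = 0.109.
D_1 = 4.7475
D_2 = 5.3409
D_3 = 6.0086
D_4 = 6.4111
D_5 = 6.8407
TV_5 = 6.9611/(0.109−0.0176) = 76.1605
P₀ = Σ Dₜ/(1+r)ᵗ + TV_5/(1+r)^5 = 66.7469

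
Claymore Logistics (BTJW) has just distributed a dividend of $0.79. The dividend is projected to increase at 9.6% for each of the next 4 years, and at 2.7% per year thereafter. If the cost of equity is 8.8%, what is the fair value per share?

$16.91

Two-stage DDM. Project D₁…D_4 at 0.096, terminal growth 0.027, discount at r = 0.088.
D_1 = 0.8658
D_2 = 0.9490
D_3 = 1.0401
D_4 = 1.1399
Terminal value at t=4: TV = D_5/(r−g) = 1.1707/(0.088−0.027) = 19.1915
P₀ = 0.8658/(1+0.088)^1 + 0.9490/(1+0.088)^2 + 1.0401/(1+0.088)^3 + 1.1399/(1+0.088)^4 + 19.1915/(1+0.088)^4 = 16.9145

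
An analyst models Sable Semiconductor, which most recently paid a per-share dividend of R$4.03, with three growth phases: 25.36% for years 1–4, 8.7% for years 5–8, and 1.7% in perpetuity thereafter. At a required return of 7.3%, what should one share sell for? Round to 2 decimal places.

Three-stage DDM. Project D₁…D_8; terminal Gordon value at t=8 with g = 0.017; discount at r = 0.073.
D_1 = 5.0520
D_2 = 6.3332
D_3 = 7.9393
D_4 = 9.9527
D_5 = 10.8186
D_6 = 11.7598
D_7 = 12.7829
D_8 = 13.8950
TV_8 = 14.1312/(0.073−0.017) = 252.3435
P₀ = Σ Dₜ/(1+r)ᵗ + TV_8/(1+r)^8 = 198.7829

R$198.78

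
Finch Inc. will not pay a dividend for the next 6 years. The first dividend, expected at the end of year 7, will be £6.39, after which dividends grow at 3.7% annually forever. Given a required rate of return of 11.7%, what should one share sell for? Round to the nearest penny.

£41.12

Deferred-dividend DDM. At t=6 the remaining stream is a growing perpetuity with first payment D_7 = 6.39.
V_6 = D_7/(r−g) = 6.39/(0.117−0.037) = 79.8750
P₀ = V_6/(1+r)^6 = 79.8750/(1+0.117)^6 = 41.1237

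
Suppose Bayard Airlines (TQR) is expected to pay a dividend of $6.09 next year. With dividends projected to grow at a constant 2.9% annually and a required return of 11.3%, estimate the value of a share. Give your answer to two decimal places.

Gordon growth model: P₀ = D₁/(r − g), with D₁ = 6.09 given directly.
P₀ = 6.0900 / (0.113 − 0.029) = 6.0900 / 0.084 = 72.5000

$72.50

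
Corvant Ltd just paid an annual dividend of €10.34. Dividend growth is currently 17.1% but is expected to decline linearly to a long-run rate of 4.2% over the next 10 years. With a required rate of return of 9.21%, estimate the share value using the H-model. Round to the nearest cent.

€348.18

H-model: P₀ = D₀[(1+g_L) + H(g_S−g_L)]/(r−g_L), with H = 10/2 = 5.
P₀ = 10.34 × [(1+0.042) + 5×(0.171−0.042)] / (0.0921−0.042)
   = 10.34 × 1.6870 / 0.0501 = 348.1752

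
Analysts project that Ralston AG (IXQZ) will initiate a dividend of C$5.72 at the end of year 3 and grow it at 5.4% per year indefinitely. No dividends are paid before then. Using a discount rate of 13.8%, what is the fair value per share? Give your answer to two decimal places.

C$52.58

Deferred-dividend DDM. At t=2 the remaining stream is a growing perpetuity with first payment D_3 = 5.72.
V_2 = D_3/(r−g) = 5.72/(0.138−0.054) = 68.0952
P₀ = V_2/(1+r)^2 = 68.0952/(1+0.138)^2 = 52.5814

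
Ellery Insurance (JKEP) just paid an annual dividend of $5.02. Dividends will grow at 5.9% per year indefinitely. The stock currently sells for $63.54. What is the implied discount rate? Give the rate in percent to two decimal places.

14.27%

Rearranging the constant-growth DDM: r = D₁/P₀ + g.
D₁ = 5.02 × (1 + 0.059) = 5.3162.
r = 5.3162 / 63.54 + 0.059 = 0.08367 + 0.059 = 0.14267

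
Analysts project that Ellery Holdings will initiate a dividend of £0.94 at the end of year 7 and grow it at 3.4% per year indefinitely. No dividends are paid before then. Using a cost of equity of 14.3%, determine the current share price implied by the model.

Deferred-dividend DDM. At t=6 the remaining stream is a growing perpetuity with first payment D_7 = 0.94.
V_6 = D_7/(r−g) = 0.94/(0.143−0.034) = 8.6239
P₀ = V_6/(1+r)^6 = 8.6239/(1+0.143)^6 = 3.8674

£3.87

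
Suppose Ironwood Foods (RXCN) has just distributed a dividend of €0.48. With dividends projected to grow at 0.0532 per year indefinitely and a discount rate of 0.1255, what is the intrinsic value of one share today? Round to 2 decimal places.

Gordon growth model: P₀ = D₁/(r − g). D₁ = 0.48 × (1 + 0.0532) = 0.5055.
P₀ = 0.5055 / (0.1255 − 0.0532) = 0.5055 / 0.0723 = 6.9922

€6.99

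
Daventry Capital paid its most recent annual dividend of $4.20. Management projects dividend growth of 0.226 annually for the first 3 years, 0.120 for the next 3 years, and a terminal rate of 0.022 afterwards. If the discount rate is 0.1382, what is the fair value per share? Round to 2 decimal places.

Three-stage DDM. Project D₁…D_6; terminal Gordon value at t=6 with g = 0.022; discount at r = 0.1382.
D_1 = 5.1492
D_2 = 6.3129
D_3 = 7.7396
D_4 = 8.6684
D_5 = 9.7086
D_6 = 10.8736
TV_6 = 11.1129/(0.1382−0.022) = 95.6356
P₀ = Σ Dₜ/(1+r)ᵗ + TV_6/(1+r)^6 = 73.8795

$73.88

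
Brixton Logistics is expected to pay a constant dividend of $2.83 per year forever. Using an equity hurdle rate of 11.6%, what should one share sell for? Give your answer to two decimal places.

Zero-growth DDM (perpetuity): P₀ = D/r = 2.83 / 0.116 = 24.3966

$24.40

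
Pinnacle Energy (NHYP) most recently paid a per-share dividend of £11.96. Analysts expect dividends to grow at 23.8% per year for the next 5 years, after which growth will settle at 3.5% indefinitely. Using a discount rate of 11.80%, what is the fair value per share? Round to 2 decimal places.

Two-stage DDM. Project D₁…D_5 at 0.238, terminal growth 0.035, discount at r = 0.118.
D_1 = 14.8065
D_2 = 18.3304
D_3 = 22.6931
D_4 = 28.0940
D_5 = 34.7804
Terminal value at t=5: TV = D_6/(r−g) = 35.9977/(0.118−0.035) = 433.7072
P₀ = 14.8065/(1+0.118)^1 + 18.3304/(1+0.118)^2 + 22.6931/(1+0.118)^3 + 28.0940/(1+0.118)^4 + 34.7804/(1+0.118)^5 + 433.7072/(1+0.118)^5 = 330.3493

£330.35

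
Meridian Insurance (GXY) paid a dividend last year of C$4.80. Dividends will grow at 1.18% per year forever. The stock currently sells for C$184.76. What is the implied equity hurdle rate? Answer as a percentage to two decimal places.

3.81%

Rearranging the constant-growth DDM: r = D₁/P₀ + g.
D₁ = 4.80 × (1 + 0.0118) = 4.8566.
r = 4.8566 / 184.76 + 0.0118 = 0.02629 + 0.0118 = 0.03809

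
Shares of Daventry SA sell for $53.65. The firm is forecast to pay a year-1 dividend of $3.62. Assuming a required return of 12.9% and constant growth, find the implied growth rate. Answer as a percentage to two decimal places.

From P₀ = D₁/(r − g), the implied growth is g = r − D₁/P₀.
g = 0.129 − 3.62/53.65 = 0.129 − 0.06747 = 0.06153

6.15%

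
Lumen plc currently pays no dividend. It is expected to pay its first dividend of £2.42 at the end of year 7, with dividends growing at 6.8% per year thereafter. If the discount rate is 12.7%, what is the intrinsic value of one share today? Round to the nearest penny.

£20.02

Deferred-dividend DDM. At t=6 the remaining stream is a growing perpetuity with first payment D_7 = 2.42.
V_6 = D_7/(r−g) = 2.42/(0.127−0.068) = 41.0169
P₀ = V_6/(1+r)^6 = 41.0169/(1+0.127)^6 = 20.0180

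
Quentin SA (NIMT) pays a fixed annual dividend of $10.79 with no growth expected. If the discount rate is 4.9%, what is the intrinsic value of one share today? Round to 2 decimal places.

Zero-growth DDM (perpetuity): P₀ = D/r = 10.79 / 0.049 = 220.2041

$220.20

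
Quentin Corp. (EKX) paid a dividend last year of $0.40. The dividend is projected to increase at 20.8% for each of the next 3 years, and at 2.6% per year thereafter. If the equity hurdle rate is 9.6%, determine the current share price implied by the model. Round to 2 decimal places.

Two-stage DDM. Project D₁…D_3 at 0.208, terminal growth 0.026, discount at r = 0.096.
D_1 = 0.4832
D_2 = 0.5837
D_3 = 0.7051
Terminal value at t=3: TV = D_4/(r−g) = 0.7234/(0.096−0.026) = 10.3350
P₀ = 0.4832/(1+0.096)^1 + 0.5837/(1+0.096)^2 + 0.7051/(1+0.096)^3 + 10.3350/(1+0.096)^3 = 9.3125

$9.31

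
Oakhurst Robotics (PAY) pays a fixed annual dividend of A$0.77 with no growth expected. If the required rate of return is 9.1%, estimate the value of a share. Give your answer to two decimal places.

A$8.46

Zero-growth DDM (perpetuity): P₀ = D/r = 0.77 / 0.091 = 8.4615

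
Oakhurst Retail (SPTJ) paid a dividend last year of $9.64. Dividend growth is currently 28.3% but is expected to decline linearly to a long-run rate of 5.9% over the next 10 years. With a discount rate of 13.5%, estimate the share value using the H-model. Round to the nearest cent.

H-model: P₀ = D₀[(1+g_L) + H(g_S−g_L)]/(r−g_L), with H = 10/2 = 5.
P₀ = 9.64 × [(1+0.059) + 5×(0.283−0.059)] / (0.135−0.059)
   = 9.64 × 2.1790 / 0.076 = 276.3889

$276.39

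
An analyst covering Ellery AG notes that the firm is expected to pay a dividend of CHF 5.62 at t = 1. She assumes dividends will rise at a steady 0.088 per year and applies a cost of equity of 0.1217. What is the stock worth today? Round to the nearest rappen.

CHF 166.77

Gordon growth model: P₀ = D₁/(r − g), with D₁ = 5.62 given directly.
P₀ = 5.6200 / (0.1217 − 0.088) = 5.6200 / 0.0337 = 166.7656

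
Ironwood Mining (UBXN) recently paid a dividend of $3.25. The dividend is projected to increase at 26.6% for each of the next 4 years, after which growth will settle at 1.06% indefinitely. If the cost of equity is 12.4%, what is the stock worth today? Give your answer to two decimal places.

$64.27

Two-stage DDM. Project D₁…D_4 at 0.266, terminal growth 0.0106, discount at r = 0.124.
D_1 = 4.1145
D_2 = 5.2090
D_3 = 6.5945
D_4 = 8.3487
Terminal value at t=4: TV = D_5/(r−g) = 8.4372/(0.124−0.0106) = 74.4020
P₀ = 4.1145/(1+0.124)^1 + 5.2090/(1+0.124)^2 + 6.5945/(1+0.124)^3 + 8.3487/(1+0.124)^4 + 74.4020/(1+0.124)^4 = 64.2725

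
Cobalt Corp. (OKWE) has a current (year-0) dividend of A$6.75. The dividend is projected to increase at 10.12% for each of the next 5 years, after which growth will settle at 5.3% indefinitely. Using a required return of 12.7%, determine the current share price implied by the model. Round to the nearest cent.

A$117.05

Two-stage DDM. Project D₁…D_5 at 0.1012, terminal growth 0.053, discount at r = 0.127.
D_1 = 7.4331
D_2 = 8.1853
D_3 = 9.0137
D_4 = 9.9259
D_5 = 10.9304
Terminal value at t=5: TV = D_6/(r−g) = 11.5097/(0.127−0.053) = 155.5362
P₀ = 7.4331/(1+0.127)^1 + 8.1853/(1+0.127)^2 + 9.0137/(1+0.127)^3 + 9.9259/(1+0.127)^4 + 10.9304/(1+0.127)^5 + 155.5362/(1+0.127)^5 = 117.0501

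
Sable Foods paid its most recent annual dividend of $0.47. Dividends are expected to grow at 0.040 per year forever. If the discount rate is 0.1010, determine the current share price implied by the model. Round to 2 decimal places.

$8.01

Gordon growth model: P₀ = D₁/(r − g). D₁ = 0.47 × (1 + 0.04) = 0.4888.
P₀ = 0.4888 / (0.101 − 0.04) = 0.4888 / 0.061 = 8.0131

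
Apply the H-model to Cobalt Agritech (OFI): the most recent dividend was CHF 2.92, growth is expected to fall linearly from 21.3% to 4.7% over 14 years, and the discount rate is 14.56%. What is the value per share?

CHF 65.42

H-model: P₀ = D₀[(1+g_L) + H(g_S−g_L)]/(r−g_L), with H = 14/2 = 7.
P₀ = 2.92 × [(1+0.047) + 7×(0.213−0.047)] / (0.1456−0.047)
   = 2.92 × 2.2090 / 0.0986 = 65.4187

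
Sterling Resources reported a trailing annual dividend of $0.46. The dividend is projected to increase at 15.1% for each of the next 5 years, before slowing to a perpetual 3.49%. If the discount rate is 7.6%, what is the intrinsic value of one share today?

$19.05

Two-stage DDM. Project D₁…D_5 at 0.151, terminal growth 0.0349, discount at r = 0.076.
D_1 = 0.5295
D_2 = 0.6094
D_3 = 0.7014
D_4 = 0.8073
D_5 = 0.9293
Terminal value at t=5: TV = D_6/(r−g) = 0.9617/(0.076−0.0349) = 23.3987
P₀ = 0.5295/(1+0.076)^1 + 0.6094/(1+0.076)^2 + 0.7014/(1+0.076)^3 + 0.8073/(1+0.076)^4 + 0.9293/(1+0.076)^5 + 23.3987/(1+0.076)^5 = 19.0510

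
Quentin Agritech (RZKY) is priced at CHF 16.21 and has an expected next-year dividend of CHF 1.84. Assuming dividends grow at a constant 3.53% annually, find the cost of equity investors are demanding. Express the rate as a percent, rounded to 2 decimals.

14.88%

Rearranging the constant-growth DDM: r = D₁/P₀ + g.
r = 1.8400 / 16.21 + 0.0353 = 0.11351 + 0.0353 = 0.14881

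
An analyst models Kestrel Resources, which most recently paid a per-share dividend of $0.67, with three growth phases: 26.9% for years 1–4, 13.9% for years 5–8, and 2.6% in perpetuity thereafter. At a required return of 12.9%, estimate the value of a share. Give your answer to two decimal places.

Three-stage DDM. Project D₁…D_8; terminal Gordon value at t=8 with g = 0.026; discount at r = 0.129.
D_1 = 0.8502
D_2 = 1.0789
D_3 = 1.3692
D_4 = 1.7375
D_5 = 1.9790
D_6 = 2.2541
D_7 = 2.5674
D_8 = 2.9243
TV_8 = 3.0003/(0.129−0.026) = 29.1291
P₀ = Σ Dₜ/(1+r)ᵗ + TV_8/(1+r)^8 = 19.0287

$19.03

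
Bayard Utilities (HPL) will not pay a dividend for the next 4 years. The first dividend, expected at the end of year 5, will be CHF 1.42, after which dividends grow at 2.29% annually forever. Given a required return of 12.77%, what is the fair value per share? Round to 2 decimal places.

Deferred-dividend DDM. At t=4 the remaining stream is a growing perpetuity with first payment D_5 = 1.42.
V_4 = D_5/(r−g) = 1.42/(0.1277−0.0229) = 13.5496
P₀ = V_4/(1+r)^4 = 13.5496/(1+0.1277)^4 = 8.3782

CHF 8.38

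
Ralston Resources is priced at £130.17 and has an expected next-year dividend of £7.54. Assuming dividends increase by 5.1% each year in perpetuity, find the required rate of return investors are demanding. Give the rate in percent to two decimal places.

Rearranging the constant-growth DDM: r = D₁/P₀ + g.
r = 7.5400 / 130.17 + 0.051 = 0.05792 + 0.051 = 0.10892

10.89%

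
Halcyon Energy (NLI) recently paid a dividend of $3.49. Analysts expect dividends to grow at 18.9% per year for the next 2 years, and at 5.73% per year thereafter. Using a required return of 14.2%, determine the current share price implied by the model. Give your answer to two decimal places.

Two-stage DDM. Project D₁…D_2 at 0.189, terminal growth 0.0573, discount at r = 0.142.
D_1 = 4.1496
D_2 = 4.9339
Terminal value at t=2: TV = D_3/(r−g) = 5.2166/(0.142−0.0573) = 61.5891
P₀ = 4.1496/(1+0.142)^1 + 4.9339/(1+0.142)^2 + 61.5891/(1+0.142)^2 = 54.6418

$54.64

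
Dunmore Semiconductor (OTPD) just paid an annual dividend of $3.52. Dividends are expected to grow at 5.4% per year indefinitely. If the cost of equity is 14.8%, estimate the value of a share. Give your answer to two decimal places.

Gordon growth model: P₀ = D₁/(r − g). D₁ = 3.52 × (1 + 0.054) = 3.7101.
P₀ = 3.7101 / (0.148 − 0.054) = 3.7101 / 0.094 = 39.4689

$39.47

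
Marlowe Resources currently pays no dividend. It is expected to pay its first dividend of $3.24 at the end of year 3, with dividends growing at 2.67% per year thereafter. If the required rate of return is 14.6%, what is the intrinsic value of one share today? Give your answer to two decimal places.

$20.68

Deferred-dividend DDM. At t=2 the remaining stream is a growing perpetuity with first payment D_3 = 3.24.
V_2 = D_3/(r−g) = 3.24/(0.146−0.0267) = 27.1584
P₀ = V_2/(1+r)^2 = 27.1584/(1+0.146)^2 = 20.6793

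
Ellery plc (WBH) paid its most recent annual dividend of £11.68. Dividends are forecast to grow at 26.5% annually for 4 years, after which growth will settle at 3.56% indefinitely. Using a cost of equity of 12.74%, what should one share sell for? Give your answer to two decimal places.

£271.68

Two-stage DDM. Project D₁…D_4 at 0.265, terminal growth 0.0356, discount at r = 0.1274.
D_1 = 14.7752
D_2 = 18.6906
D_3 = 23.6436
D_4 = 29.9092
Terminal value at t=4: TV = D_5/(r−g) = 30.9740/(0.1274−0.0356) = 337.4072
P₀ = 14.7752/(1+0.1274)^1 + 18.6906/(1+0.1274)^2 + 23.6436/(1+0.1274)^3 + 29.9092/(1+0.1274)^4 + 337.4072/(1+0.1274)^4 = 271.6779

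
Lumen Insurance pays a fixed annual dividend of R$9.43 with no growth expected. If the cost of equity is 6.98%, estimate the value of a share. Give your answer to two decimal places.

R$135.10

Zero-growth DDM (perpetuity): P₀ = D/r = 9.43 / 0.0698 = 135.1003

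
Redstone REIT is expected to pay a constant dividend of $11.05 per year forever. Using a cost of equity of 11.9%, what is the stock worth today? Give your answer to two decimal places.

$92.86

Zero-growth DDM (perpetuity): P₀ = D/r = 11.05 / 0.119 = 92.8571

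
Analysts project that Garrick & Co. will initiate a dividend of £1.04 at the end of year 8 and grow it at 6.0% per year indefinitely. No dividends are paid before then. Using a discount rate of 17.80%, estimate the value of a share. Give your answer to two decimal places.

Deferred-dividend DDM. At t=7 the remaining stream is a growing perpetuity with first payment D_8 = 1.04.
V_7 = D_8/(r−g) = 1.04/(0.178−0.06) = 8.8136
P₀ = V_7/(1+r)^7 = 8.8136/(1+0.178)^7 = 2.7998

£2.80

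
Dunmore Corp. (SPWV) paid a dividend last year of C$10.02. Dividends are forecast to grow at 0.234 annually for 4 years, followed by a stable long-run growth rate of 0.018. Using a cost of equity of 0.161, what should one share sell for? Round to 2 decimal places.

Two-stage DDM. Project D₁…D_4 at 0.234, terminal growth 0.018, discount at r = 0.161.
D_1 = 12.3647
D_2 = 15.2580
D_3 = 18.8284
D_4 = 23.2342
Terminal value at t=4: TV = D_5/(r−g) = 23.6525/(0.161−0.018) = 165.4018
P₀ = 12.3647/(1+0.161)^1 + 15.2580/(1+0.161)^2 + 18.8284/(1+0.161)^3 + 23.2342/(1+0.161)^4 + 165.4018/(1+0.161)^4 = 137.8246

C$137.82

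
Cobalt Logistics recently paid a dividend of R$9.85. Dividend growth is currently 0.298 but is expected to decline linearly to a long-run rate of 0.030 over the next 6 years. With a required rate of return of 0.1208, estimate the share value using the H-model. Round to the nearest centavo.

H-model: P₀ = D₀[(1+g_L) + H(g_S−g_L)]/(r−g_L), with H = 6/2 = 3.
P₀ = 9.85 × [(1+0.03) + 3×(0.298−0.03)] / (0.1208−0.03)
   = 9.85 × 1.8340 / 0.0908 = 198.9526

R$198.95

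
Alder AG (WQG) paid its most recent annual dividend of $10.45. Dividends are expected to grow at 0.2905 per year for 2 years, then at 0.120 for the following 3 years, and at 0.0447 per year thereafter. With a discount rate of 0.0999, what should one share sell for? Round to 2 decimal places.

Three-stage DDM. Project D₁…D_5; terminal Gordon value at t=5 with g = 0.0447; discount at r = 0.0999.
D_1 = 13.4857
D_2 = 17.4033
D_3 = 19.4917
D_4 = 21.8307
D_5 = 24.4504
TV_5 = 25.5434/(0.0999−0.0447) = 462.7420
P₀ = Σ Dₜ/(1+r)ᵗ + TV_5/(1+r)^5 = 358.8566

$358.86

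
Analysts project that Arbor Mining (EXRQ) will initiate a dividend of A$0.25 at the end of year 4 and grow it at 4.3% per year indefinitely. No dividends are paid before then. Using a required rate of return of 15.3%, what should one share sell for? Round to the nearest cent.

Deferred-dividend DDM. At t=3 the remaining stream is a growing perpetuity with first payment D_4 = 0.25.
V_3 = D_4/(r−g) = 0.25/(0.153−0.043) = 2.2727
P₀ = V_3/(1+r)^3 = 2.2727/(1+0.153)^3 = 1.4827

A$1.48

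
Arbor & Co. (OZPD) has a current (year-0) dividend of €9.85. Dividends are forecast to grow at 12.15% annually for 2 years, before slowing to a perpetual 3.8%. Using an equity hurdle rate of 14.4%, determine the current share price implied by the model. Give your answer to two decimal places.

€111.82

Two-stage DDM. Project D₁…D_2 at 0.1215, terminal growth 0.038, discount at r = 0.144.
D_1 = 11.0468
D_2 = 12.3890
Terminal value at t=2: TV = D_3/(r−g) = 12.8597/(0.144−0.038) = 121.3183
P₀ = 11.0468/(1+0.144)^1 + 12.3890/(1+0.144)^2 + 121.3183/(1+0.144)^2 = 111.8214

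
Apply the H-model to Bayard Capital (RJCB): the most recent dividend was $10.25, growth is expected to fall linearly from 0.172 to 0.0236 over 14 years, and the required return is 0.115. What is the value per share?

$231.29

H-model: P₀ = D₀[(1+g_L) + H(g_S−g_L)]/(r−g_L), with H = 14/2 = 7.
P₀ = 10.25 × [(1+0.0236) + 7×(0.172−0.0236)] / (0.115−0.0236)
   = 10.25 × 2.0624 / 0.0914 = 231.2867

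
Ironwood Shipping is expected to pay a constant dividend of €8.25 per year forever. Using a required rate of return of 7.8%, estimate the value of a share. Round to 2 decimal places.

Zero-growth DDM (perpetuity): P₀ = D/r = 8.25 / 0.078 = 105.7692

€105.77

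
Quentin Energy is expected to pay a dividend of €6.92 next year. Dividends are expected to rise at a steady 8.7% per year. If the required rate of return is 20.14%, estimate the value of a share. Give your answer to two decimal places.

Gordon growth model: P₀ = D₁/(r − g), with D₁ = 6.92 given directly.
P₀ = 6.9200 / (0.2014 − 0.087) = 6.9200 / 0.1144 = 60.4895

€60.49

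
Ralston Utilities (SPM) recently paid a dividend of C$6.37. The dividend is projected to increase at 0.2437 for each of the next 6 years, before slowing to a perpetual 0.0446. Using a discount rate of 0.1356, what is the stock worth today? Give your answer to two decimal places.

Two-stage DDM. Project D₁…D_6 at 0.2437, terminal growth 0.0446, discount at r = 0.1356.
D_1 = 7.9224
D_2 = 9.8531
D_3 = 12.2542
D_4 = 15.2406
D_5 = 18.9547
D_6 = 23.5740
Terminal value at t=6: TV = D_7/(r−g) = 24.6254/(0.1356−0.0446) = 270.6088
P₀ = 7.9224/(1+0.1356)^1 + 9.8531/(1+0.1356)^2 + 12.2542/(1+0.1356)^3 + 15.2406/(1+0.1356)^4 + 18.9547/(1+0.1356)^5 + 23.5740/(1+0.1356)^6 + 270.6088/(1+0.1356)^6 = 179.3575

C$179.36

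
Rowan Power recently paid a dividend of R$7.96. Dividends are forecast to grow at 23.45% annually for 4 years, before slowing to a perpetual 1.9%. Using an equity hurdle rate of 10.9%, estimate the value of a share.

Two-stage DDM. Project D₁…D_4 at 0.2345, terminal growth 0.019, discount at r = 0.109.
D_1 = 9.8266
D_2 = 12.1310
D_3 = 14.9757
D_4 = 18.4875
Terminal value at t=4: TV = D_5/(r−g) = 18.8387/(0.109−0.019) = 209.3192
P₀ = 9.8266/(1+0.109)^1 + 12.1310/(1+0.109)^2 + 14.9757/(1+0.109)^3 + 18.4875/(1+0.109)^4 + 209.3192/(1+0.109)^4 = 180.3094

R$180.31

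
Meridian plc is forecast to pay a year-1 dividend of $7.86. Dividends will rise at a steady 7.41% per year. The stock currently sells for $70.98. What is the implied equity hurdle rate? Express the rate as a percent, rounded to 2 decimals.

Rearranging the constant-growth DDM: r = D₁/P₀ + g.
r = 7.8600 / 70.98 + 0.0741 = 0.11074 + 0.0741 = 0.18484

18.48%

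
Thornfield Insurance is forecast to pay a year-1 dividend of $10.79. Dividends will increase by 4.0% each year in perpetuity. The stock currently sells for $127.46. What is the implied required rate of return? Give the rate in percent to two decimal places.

12.47%

Rearranging the constant-growth DDM: r = D₁/P₀ + g.
r = 10.7900 / 127.46 + 0.04 = 0.08465 + 0.04 = 0.12465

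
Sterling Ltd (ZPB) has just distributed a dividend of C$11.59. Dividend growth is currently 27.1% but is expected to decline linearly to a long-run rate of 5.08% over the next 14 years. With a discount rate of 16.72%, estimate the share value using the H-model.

C$258.11

H-model: P₀ = D₀[(1+g_L) + H(g_S−g_L)]/(r−g_L), with H = 14/2 = 7.
P₀ = 11.59 × [(1+0.0508) + 7×(0.271−0.0508)] / (0.1672−0.0508)
   = 11.59 × 2.5922 / 0.1164 = 258.1065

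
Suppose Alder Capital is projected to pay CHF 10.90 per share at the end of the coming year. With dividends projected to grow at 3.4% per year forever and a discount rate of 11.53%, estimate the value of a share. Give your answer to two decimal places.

Gordon growth model: P₀ = D₁/(r − g), with D₁ = 10.90 given directly.
P₀ = 10.9000 / (0.1153 − 0.034) = 10.9000 / 0.0813 = 134.0713

CHF 134.07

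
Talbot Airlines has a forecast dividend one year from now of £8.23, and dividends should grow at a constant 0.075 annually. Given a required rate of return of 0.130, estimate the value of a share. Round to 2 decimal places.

Gordon growth model: P₀ = D₁/(r − g), with D₁ = 8.23 given directly.
P₀ = 8.2300 / (0.13 − 0.075) = 8.2300 / 0.055 = 149.6364

£149.64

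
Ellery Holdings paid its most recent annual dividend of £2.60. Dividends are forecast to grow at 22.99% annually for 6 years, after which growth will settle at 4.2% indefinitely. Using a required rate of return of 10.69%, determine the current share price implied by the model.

£101.48

Two-stage DDM. Project D₁…D_6 at 0.2299, terminal growth 0.042, discount at r = 0.1069.
D_1 = 3.1977
D_2 = 3.9329
D_3 = 4.8371
D_4 = 5.9491
D_5 = 7.3168
D_6 = 8.9990
Terminal value at t=6: TV = D_7/(r−g) = 9.3769/(0.1069−0.042) = 144.4825
P₀ = 3.1977/(1+0.1069)^1 + 3.9329/(1+0.1069)^2 + 4.8371/(1+0.1069)^3 + 5.9491/(1+0.1069)^4 + 7.3168/(1+0.1069)^5 + 8.9990/(1+0.1069)^6 + 144.4825/(1+0.1069)^6 = 101.4778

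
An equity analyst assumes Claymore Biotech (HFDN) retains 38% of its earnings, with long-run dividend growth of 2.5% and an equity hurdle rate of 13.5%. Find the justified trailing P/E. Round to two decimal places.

Payout ratio b = 1 − 0.38 = 0.62.
Justified trailing P/E = b(1+g)/(r−g) = 0.62×(1+0.025)/(0.135−0.025) = 5.7773

5.78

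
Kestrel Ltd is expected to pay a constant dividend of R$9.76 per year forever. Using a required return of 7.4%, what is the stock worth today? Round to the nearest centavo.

Zero-growth DDM (perpetuity): P₀ = D/r = 9.76 / 0.074 = 131.8919

R$131.89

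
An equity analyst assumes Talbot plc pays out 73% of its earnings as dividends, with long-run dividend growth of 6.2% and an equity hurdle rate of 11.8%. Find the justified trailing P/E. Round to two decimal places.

Justified trailing P/E = b(1+g)/(r−g) = 0.73×(1+0.062)/(0.118−0.062) = 13.8439

13.84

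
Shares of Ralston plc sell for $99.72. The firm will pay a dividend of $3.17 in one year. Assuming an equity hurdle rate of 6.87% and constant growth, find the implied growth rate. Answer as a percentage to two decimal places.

From P₀ = D₁/(r − g), the implied growth is g = r − D₁/P₀.
g = 0.0687 − 3.17/99.72 = 0.0687 − 0.03179 = 0.03691

3.69%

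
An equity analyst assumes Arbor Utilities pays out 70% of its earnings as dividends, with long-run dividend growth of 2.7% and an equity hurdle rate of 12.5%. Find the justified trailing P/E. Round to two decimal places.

Justified trailing P/E = b(1+g)/(r−g) = 0.70×(1+0.027)/(0.125−0.027) = 7.3357

7.34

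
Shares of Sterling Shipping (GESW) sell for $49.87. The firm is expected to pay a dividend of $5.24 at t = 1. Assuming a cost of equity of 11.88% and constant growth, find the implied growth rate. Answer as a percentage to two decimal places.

1.37%

From P₀ = D₁/(r − g), the implied growth is g = r − D₁/P₀.
g = 0.1188 − 5.24/49.87 = 0.1188 − 0.10507 = 0.01373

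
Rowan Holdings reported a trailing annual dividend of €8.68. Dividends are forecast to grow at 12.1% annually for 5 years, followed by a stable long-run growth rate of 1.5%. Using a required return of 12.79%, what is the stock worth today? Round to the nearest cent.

Two-stage DDM. Project D₁…D_5 at 0.121, terminal growth 0.015, discount at r = 0.1279.
D_1 = 9.7303
D_2 = 10.9076
D_3 = 12.2275
D_4 = 13.7070
D_5 = 15.3655
Terminal value at t=5: TV = D_6/(r−g) = 15.5960/(0.1279−0.015) = 138.1401
P₀ = 9.7303/(1+0.1279)^1 + 10.9076/(1+0.1279)^2 + 12.2275/(1+0.1279)^3 + 13.7070/(1+0.1279)^4 + 15.3655/(1+0.1279)^5 + 138.1401/(1+0.1279)^5 = 118.2875

€118.29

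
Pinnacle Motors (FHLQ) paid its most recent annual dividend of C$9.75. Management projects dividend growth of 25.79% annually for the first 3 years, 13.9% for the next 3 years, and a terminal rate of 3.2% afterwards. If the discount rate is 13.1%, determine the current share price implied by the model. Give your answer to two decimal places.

C$219.95

Three-stage DDM. Project D₁…D_6; terminal Gordon value at t=6 with g = 0.032; discount at r = 0.131.
D_1 = 12.2645
D_2 = 15.4275
D_3 = 19.4063
D_4 = 22.1038
D_5 = 25.1762
D_6 = 28.6757
TV_6 = 29.5933/(0.131−0.032) = 298.9225
P₀ = Σ Dₜ/(1+r)ᵗ + TV_6/(1+r)^6 = 219.9503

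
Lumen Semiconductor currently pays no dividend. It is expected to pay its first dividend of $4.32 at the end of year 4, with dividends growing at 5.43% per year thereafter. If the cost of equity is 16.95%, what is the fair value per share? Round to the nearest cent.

Deferred-dividend DDM. At t=3 the remaining stream is a growing perpetuity with first payment D_4 = 4.32.
V_3 = D_4/(r−g) = 4.32/(0.1695−0.0543) = 37.5000
P₀ = V_3/(1+r)^3 = 37.5000/(1+0.1695)^3 = 23.4439

$23.44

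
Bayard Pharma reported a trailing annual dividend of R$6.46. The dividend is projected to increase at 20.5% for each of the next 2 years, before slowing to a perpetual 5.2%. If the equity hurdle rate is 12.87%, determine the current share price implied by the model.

Two-stage DDM. Project D₁…D_2 at 0.205, terminal growth 0.052, discount at r = 0.1287.
D_1 = 7.7843
D_2 = 9.3801
Terminal value at t=2: TV = D_3/(r−g) = 9.8678/(0.1287−0.052) = 128.6551
P₀ = 7.7843/(1+0.1287)^1 + 9.3801/(1+0.1287)^2 + 128.6551/(1+0.1287)^2 = 115.2476

R$115.25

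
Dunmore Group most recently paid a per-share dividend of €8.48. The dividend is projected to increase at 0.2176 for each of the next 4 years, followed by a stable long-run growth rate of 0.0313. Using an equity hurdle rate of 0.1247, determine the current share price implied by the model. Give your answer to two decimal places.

Two-stage DDM. Project D₁…D_4 at 0.2176, terminal growth 0.0313, discount at r = 0.1247.
D_1 = 10.3252
D_2 = 12.5720
D_3 = 15.3077
D_4 = 18.6386
Terminal value at t=4: TV = D_5/(r−g) = 19.2220/(0.1247−0.0313) = 205.8034
P₀ = 10.3252/(1+0.1247)^1 + 12.5720/(1+0.1247)^2 + 15.3077/(1+0.1247)^3 + 18.6386/(1+0.1247)^4 + 205.8034/(1+0.1247)^4 = 170.1465

€170.15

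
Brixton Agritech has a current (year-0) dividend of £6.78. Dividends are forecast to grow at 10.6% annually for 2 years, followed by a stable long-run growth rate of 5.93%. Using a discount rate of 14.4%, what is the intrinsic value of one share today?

£92.15

Two-stage DDM. Project D₁…D_2 at 0.106, terminal growth 0.0593, discount at r = 0.144.
D_1 = 7.4987
D_2 = 8.2935
Terminal value at t=2: TV = D_3/(r−g) = 8.7853/(0.144−0.0593) = 103.7231
P₀ = 7.4987/(1+0.144)^1 + 8.2935/(1+0.144)^2 + 103.7231/(1+0.144)^2 = 92.1463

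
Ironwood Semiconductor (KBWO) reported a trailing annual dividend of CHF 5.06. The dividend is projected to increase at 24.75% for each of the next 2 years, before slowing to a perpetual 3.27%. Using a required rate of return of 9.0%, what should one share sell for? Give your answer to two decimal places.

Two-stage DDM. Project D₁…D_2 at 0.2475, terminal growth 0.0327, discount at r = 0.09.
D_1 = 6.3123
D_2 = 7.8747
Terminal value at t=2: TV = D_3/(r−g) = 8.1322/(0.09−0.0327) = 141.9225
P₀ = 6.3123/(1+0.09)^1 + 7.8747/(1+0.09)^2 + 141.9225/(1+0.09)^2 = 131.8724

CHF 131.87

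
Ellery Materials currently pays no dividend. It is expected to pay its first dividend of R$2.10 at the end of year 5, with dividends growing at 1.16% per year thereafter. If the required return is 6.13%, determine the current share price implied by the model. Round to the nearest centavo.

R$33.31

Deferred-dividend DDM. At t=4 the remaining stream is a growing perpetuity with first payment D_5 = 2.10.
V_4 = D_5/(r−g) = 2.10/(0.0613−0.0116) = 42.2535
P₀ = V_4/(1+r)^4 = 42.2535/(1+0.0613)^4 = 33.3051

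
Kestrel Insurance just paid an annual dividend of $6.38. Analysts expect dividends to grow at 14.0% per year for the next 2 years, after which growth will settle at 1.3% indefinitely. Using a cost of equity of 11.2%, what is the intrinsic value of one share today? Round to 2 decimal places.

$81.86

Two-stage DDM. Project D₁…D_2 at 0.14, terminal growth 0.013, discount at r = 0.112.
D_1 = 7.2732
D_2 = 8.2914
Terminal value at t=2: TV = D_3/(r−g) = 8.3992/(0.112−0.013) = 84.8408
P₀ = 7.2732/(1+0.112)^1 + 8.2914/(1+0.112)^2 + 84.8408/(1+0.112)^2 = 81.8572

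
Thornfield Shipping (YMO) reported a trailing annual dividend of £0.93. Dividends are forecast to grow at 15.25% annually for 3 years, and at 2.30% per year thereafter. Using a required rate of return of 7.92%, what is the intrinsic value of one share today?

Two-stage DDM. Project D₁…D_3 at 0.1525, terminal growth 0.023, discount at r = 0.0792.
D_1 = 1.0718
D_2 = 1.2353
D_3 = 1.4237
Terminal value at t=3: TV = D_4/(r−g) = 1.4564/(0.0792−0.023) = 25.9146
P₀ = 1.0718/(1+0.0792)^1 + 1.2353/(1+0.0792)^2 + 1.4237/(1+0.0792)^3 + 25.9146/(1+0.0792)^3 = 23.8041

£23.80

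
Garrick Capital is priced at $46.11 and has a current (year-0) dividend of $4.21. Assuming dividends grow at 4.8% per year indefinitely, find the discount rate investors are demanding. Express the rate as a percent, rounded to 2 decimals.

Rearranging the constant-growth DDM: r = D₁/P₀ + g.
D₁ = 4.21 × (1 + 0.048) = 4.4121.
r = 4.4121 / 46.11 + 0.048 = 0.09569 + 0.048 = 0.14369

14.37%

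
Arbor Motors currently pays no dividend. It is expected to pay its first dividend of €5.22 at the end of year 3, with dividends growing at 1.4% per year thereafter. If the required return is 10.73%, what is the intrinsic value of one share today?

Deferred-dividend DDM. At t=2 the remaining stream is a growing perpetuity with first payment D_3 = 5.22.
V_2 = D_3/(r−g) = 5.22/(0.1073−0.014) = 55.9486
P₀ = V_2/(1+r)^2 = 55.9486/(1+0.1073)^2 = 45.6308

€45.63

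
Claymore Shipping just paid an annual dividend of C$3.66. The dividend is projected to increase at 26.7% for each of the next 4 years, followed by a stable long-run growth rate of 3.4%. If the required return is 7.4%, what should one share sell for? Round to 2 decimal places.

Two-stage DDM. Project D₁…D_4 at 0.267, terminal growth 0.034, discount at r = 0.074.
D_1 = 4.6372
D_2 = 5.8754
D_3 = 7.4441
D_4 = 9.4316
Terminal value at t=4: TV = D_5/(r−g) = 9.7523/(0.074−0.034) = 243.8081
P₀ = 4.6372/(1+0.074)^1 + 5.8754/(1+0.074)^2 + 7.4441/(1+0.074)^3 + 9.4316/(1+0.074)^4 + 243.8081/(1+0.074)^4 = 205.7535

C$205.75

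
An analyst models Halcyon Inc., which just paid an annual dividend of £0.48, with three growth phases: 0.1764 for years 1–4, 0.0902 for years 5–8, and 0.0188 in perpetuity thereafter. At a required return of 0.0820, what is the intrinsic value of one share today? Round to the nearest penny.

Three-stage DDM. Project D₁…D_8; terminal Gordon value at t=8 with g = 0.0188; discount at r = 0.082.
D_1 = 0.5647
D_2 = 0.6643
D_3 = 0.7815
D_4 = 0.9193
D_5 = 1.0022
D_6 = 1.0926
D_7 = 1.1912
D_8 = 1.2986
TV_8 = 1.3230/(0.082−0.0188) = 20.9343
P₀ = Σ Dₜ/(1+r)ᵗ + TV_8/(1+r)^8 = 16.2551

£16.26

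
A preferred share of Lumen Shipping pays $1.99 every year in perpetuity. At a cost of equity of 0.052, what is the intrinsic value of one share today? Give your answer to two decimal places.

$38.27

Zero-growth DDM (perpetuity): P₀ = D/r = 1.99 / 0.052 = 38.2692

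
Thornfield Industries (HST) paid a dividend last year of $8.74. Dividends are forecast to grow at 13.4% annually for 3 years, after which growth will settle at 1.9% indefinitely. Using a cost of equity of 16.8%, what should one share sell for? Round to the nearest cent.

Two-stage DDM. Project D₁…D_3 at 0.134, terminal growth 0.019, discount at r = 0.168.
D_1 = 9.9112
D_2 = 11.2393
D_3 = 12.7453
Terminal value at t=3: TV = D_4/(r−g) = 12.9875/(0.168−0.019) = 87.1643
P₀ = 9.9112/(1+0.168)^1 + 11.2393/(1+0.168)^2 + 12.7453/(1+0.168)^3 + 87.1643/(1+0.168)^3 = 79.4258

$79.43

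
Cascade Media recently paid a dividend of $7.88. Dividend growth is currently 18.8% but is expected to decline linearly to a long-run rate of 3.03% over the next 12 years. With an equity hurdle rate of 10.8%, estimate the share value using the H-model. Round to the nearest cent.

$200.45

H-model: P₀ = D₀[(1+g_L) + H(g_S−g_L)]/(r−g_L), with H = 12/2 = 6.
P₀ = 7.88 × [(1+0.0303) + 6×(0.188−0.0303)] / (0.108−0.0303)
   = 7.88 × 1.9765 / 0.0777 = 200.4481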